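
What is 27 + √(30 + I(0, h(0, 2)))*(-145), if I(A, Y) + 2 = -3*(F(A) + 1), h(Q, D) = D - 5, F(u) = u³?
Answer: -698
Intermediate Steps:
h(Q, D) = -5 + D
I(A, Y) = -5 - 3*A³ (I(A, Y) = -2 - 3*(A³ + 1) = -2 - 3*(1 + A³) = -2 + (-3 - 3*A³) = -5 - 3*A³)
27 + √(30 + I(0, h(0, 2)))*(-145) = 27 + √(30 + (-5 - 3*0³))*(-145) = 27 + √(30 + (-5 - 3*0))*(-145) = 27 + √(30 + (-5 + 0))*(-145) = 27 + √(30 - 5)*(-145) = 27 + √25*(-145) = 27 + 5*(-145) = 27 - 725 = -698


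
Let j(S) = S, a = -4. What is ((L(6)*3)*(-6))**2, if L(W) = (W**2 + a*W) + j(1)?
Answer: 54756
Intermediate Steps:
L(W) = 1 + W**2 - 4*W (L(W) = (W**2 - 4*W) + 1 = 1 + W**2 - 4*W)
((L(6)*3)*(-6))**2 = (((1 + 6**2 - 4*6)*3)*(-6))**2 = (((1 + 36 - 24)*3)*(-6))**2 = ((13*3)*(-6))**2 = (39*(-6))**2 = (-234)**2 = 54756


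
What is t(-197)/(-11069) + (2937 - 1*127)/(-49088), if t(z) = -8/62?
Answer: -482012119/8422003616 ≈ -0.057232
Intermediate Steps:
t(z) = -4/31 (t(z) = -8*1/62 = -4/31)
t(-197)/(-11069) + (2937 - 1*127)/(-49088) = -4/31/(-11069) + (2937 - 1*127)/(-49088) = -4/31*(-1/11069) + (2937 - 127)*(-1/49088) = 4/343139 + 2810*(-1/49088) = 4/343139 - 1405/24544 = -482012119/8422003616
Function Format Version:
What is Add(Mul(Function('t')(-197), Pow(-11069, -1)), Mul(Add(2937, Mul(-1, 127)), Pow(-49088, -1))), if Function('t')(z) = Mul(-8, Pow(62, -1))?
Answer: Rational(-482012119, 8422003616) ≈ -0.057232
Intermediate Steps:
Function('t')(z) = Rational(-4, 31) (Function('t')(z) = Mul(-8, Rational(1, 62)) = Rational(-4, 31))
Add(Mul(Function('t')(-197), Pow(-11069, -1)), Mul(Add(2937, Mul(-1, 127)), Pow(-49088, -1))) = Add(Mul(Rational(-4, 31), Pow(-11069, -1)), Mul(Add(2937, Mul(-1, 127)), Pow(-49088, -1))) = Add(Mul(Rational(-4, 31), Rational(-1, 11069)), Mul(Add(2937, -127), Rational(-1, 49088))) = Add(Rational(4, 343139), Mul(2810, Rational(-1, 49088))) = Add(Rational(4, 343139), Rational(-1405, 24544)) = Rational(-482012119, 8422003616)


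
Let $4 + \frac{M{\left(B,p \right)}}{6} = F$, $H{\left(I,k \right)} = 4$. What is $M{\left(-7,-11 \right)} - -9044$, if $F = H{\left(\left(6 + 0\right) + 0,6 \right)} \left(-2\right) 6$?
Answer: $8732$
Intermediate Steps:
$F = -48$ ($F = 4 \left(-2\right) 6 = \left(-8\right) 6 = -48$)
$M{\left(B,p \right)} = -312$ ($M{\left(B,p \right)} = -24 + 6 \left(-48\right) = -24 - 288 = -312$)
$M{\left(-7,-11 \right)} - -9044 = -312 - -9044 = -312 + 9044 = 8732$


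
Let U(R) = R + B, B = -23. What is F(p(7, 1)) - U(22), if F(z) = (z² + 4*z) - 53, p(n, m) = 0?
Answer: -52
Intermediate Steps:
F(z) = -53 + z² + 4*z
U(R) = -23 + R (U(R) = R - 23 = -23 + R)
F(p(7, 1)) - U(22) = (-53 + 0² + 4*0) - (-23 + 22) = (-53 + 0 + 0) - 1*(-1) = -53 + 1 = -52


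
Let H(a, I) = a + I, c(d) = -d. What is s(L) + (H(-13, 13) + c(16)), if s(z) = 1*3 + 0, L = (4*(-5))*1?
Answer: -13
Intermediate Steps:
H(a, I) = I + a
L = -20 (L = -20*1 = -20)
s(z) = 3 (s(z) = 3 + 0 = 3)
s(L) + (H(-13, 13) + c(16)) = 3 + ((13 - 13) - 1*16) = 3 + (0 - 16) = 3 - 16 = -13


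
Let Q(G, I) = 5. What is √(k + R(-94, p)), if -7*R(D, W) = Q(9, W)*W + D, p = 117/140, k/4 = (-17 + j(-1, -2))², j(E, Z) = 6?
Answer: √97379/14 ≈ 22.290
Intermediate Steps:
k = 484 (k = 4*(-17 + 6)² = 4*(-11)² = 4*121 = 484)
p = 117/140 (p = 117*(1/140) = 117/140 ≈ 0.83571)
R(D, W) = -5*W/7 - D/7 (R(D, W) = -(5*W + D)/7 = -(D + 5*W)/7 = -5*W/7 - D/7)
√(k + R(-94, p)) = √(484 + (-5/7*117/140 - ⅐*(-94))) = √(484 + (-117/196 + 94/7)) = √(484 + 2515/196) = √(97379/196) = √97379/14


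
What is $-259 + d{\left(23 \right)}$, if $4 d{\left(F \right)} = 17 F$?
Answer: $- \frac{645}{4} \approx -161.25$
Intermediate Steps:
$d{\left(F \right)} = \frac{17 F}{4}$
$-259 + d{\left(23 \right)} = -259 + \frac{17}{4} \cdot 23 = -259 + \frac{391}{4} = - \frac{645}{4}$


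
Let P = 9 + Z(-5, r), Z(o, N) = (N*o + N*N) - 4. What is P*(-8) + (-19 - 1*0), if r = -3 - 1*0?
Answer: -251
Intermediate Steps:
r = -3 (r = -3 + 0 = -3)
Z(o, N) = -4 + N² + N*o (Z(o, N) = (N*o + N²) - 4 = (N² + N*o) - 4 = -4 + N² + N*o)
P = 29 (P = 9 + (-4 + (-3)² - 3*(-5)) = 9 + (-4 + 9 + 15) = 9 + 20 = 29)
P*(-8) + (-19 - 1*0) = 29*(-8) + (-19 - 1*0) = -232 + (-19 + 0) = -232 - 19 = -251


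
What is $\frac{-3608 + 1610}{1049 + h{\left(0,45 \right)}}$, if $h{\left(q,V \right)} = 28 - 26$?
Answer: $- \frac{1998}{1051} \approx -1.901$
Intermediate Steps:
$h{\left(q,V \right)} = 2$
$\frac{-3608 + 1610}{1049 + h{\left(0,45 \right)}} = \frac{-3608 + 1610}{1049 + 2} = - \frac{1998}{1051}$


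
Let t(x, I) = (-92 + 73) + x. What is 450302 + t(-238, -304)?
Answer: 450045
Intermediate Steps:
t(x, I) = -19 + x
450302 + t(-238, -304) = 450302 + (-19 - 238) = 450302 - 257 = 450045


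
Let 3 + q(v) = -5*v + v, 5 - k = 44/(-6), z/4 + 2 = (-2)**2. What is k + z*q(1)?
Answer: -131/3 ≈ -43.667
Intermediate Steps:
z = 8 (z = -8 + 4*(-2)**2 = -8 + 4*4 = -8 + 16 = 8)
k = 37/3 (k = 5 - 44/(-6) = 5 - 44*(-1)/6 = 5 - 1*(-22/3) = 5 + 22/3 = 37/3 ≈ 12.333)
q(v) = -3 - 4*v (q(v) = -3 + (-5*v + v) = -3 - 4*v)
k + z*q(1) = 37/3 + 8*(-3 - 4*1) = 37/3 + 8*(-3 - 4) = 37/3 + 8*(-7) = 37/3 - 56 = -131/3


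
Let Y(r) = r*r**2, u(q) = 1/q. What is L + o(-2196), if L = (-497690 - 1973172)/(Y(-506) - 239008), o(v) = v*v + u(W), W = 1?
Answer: 312958526186635/64896612 ≈ 4.8224e+6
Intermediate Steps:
Y(r) = r**3
o(v) = 1 + v**2 (o(v) = v*v + 1/1 = v**2 + 1 = 1 + v**2)
L = 1235431/64896612 (L = (-497690 - 1973172)/((-506)**3 - 239008) = -2470862/(-129554216 - 239008) = -2470862/(-129793224) = -2470862*(-1/129793224) = 1235431/64896612 ≈ 0.019037)
L + o(-2196) = 1235431/64896612 + (1 + (-2196)**2) = 1235431/64896612 + (1 + 4822416) = 1235431/64896612 + 4822417 = 312958526186635/64896612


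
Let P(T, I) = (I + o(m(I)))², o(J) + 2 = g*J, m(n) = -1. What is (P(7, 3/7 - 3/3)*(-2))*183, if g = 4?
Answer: -774456/49 ≈ -15805.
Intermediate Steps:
o(J) = -2 + 4*J
P(T, I) = (-6 + I)² (P(T, I) = (I + (-2 + 4*(-1)))² = (I + (-2 - 4))² = (I - 6)² = (-6 + I)²)
(P(7, 3/7 - 3/3)*(-2))*183 = ((-6 + (3/7 - 3/3))²*(-2))*183 = ((-6 + (3*(⅐) - 3*⅓))²*(-2))*183 = ((-6 + (3/7 - 1))²*(-2))*183 = ((-6 - 4/7)²*(-2))*183 = ((-46/7)²*(-2))*183 = ((2116/49)*(-2))*183 = -4232/49*183 = -774456/49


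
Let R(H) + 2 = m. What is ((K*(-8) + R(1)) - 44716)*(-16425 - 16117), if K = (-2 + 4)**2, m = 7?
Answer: 1456026706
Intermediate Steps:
K = 4 (K = 2**2 = 4)
R(H) = 5 (R(H) = -2 + 7 = 5)
((K*(-8) + R(1)) - 44716)*(-16425 - 16117) = ((4*(-8) + 5) - 44716)*(-16425 - 16117) = ((-32 + 5) - 44716)*(-32542) = (-27 - 44716)*(-32542) = -44743*(-32542) = 1456026706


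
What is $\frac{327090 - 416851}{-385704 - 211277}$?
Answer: $\frac{12823}{85283} \approx 0.15036$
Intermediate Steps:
$\frac{327090 - 416851}{-385704 - 211277} = - \frac{89761}{-596981} = \left(-89761\right) \left(- \frac{1}{596981}\right) = \frac{12823}{85283}$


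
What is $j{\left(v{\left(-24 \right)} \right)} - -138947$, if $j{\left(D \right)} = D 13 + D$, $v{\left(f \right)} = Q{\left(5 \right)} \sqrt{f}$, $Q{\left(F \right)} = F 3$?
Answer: $138947 + 420 i \sqrt{6} \approx 1.3895 \cdot 10^{5} + 1028.8 i$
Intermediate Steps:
$Q{\left(F \right)} = 3 F$
$v{\left(f \right)} = 15 \sqrt{f}$ ($v{\left(f \right)} = 3 \cdot 5 \sqrt{f} = 15 \sqrt{f}$)
$j{\left(D \right)} = 14 D$ ($j{\left(D \right)} = 13 D + D = 14 D$)
$j{\left(v{\left(-24 \right)} \right)} - -138947 = 14 \cdot 15 \sqrt{-24} - -138947 = 14 \cdot 15 \cdot 2 i \sqrt{6} + 138947 = 14 \cdot 30 i \sqrt{6} + 138947 = 420 i \sqrt{6} + 138947 = 138947 + 420 i \sqrt{6}$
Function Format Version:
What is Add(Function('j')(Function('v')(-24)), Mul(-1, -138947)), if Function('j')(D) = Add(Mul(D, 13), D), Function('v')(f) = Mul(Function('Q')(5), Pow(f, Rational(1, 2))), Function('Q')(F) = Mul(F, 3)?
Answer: Add(138947, Mul(420, I, Pow(6, Rational(1, 2)))) ≈ Add(1.3895e+5, Mul(1028.8, I))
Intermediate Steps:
Function('Q')(F) = Mul(3, F)
Function('v')(f) = Mul(15, Pow(f, Rational(1, 2))) (Function('v')(f) = Mul(Mul(3, 5), Pow(f, Rational(1, 2))) = Mul(15, Pow(f, Rational(1, 2))))
Function('j')(D) = Mul(14, D) (Function('j')(D) = Add(Mul(13, D), D) = Mul(14, D))
Add(Function('j')(Function('v')(-24)), Mul(-1, -138947)) = Add(Mul(14, Mul(15, Pow(-24, Rational(1, 2)))), Mul(-1, -138947)) = Add(Mul(14, Mul(15, Mul(2, I, Pow(6, Rational(1, 2))))), 138947) = Add(Mul(14, Mul(30, I, Pow(6, Rational(1, 2)))), 138947) = Add(Mul(420, I, Pow(6, Rational(1, 2))), 138947) = Add(138947, Mul(420, I, Pow(6, Rational(1, 2))))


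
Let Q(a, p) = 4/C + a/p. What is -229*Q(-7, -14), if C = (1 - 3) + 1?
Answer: 1603/2 ≈ 801.50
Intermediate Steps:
C = -1 (C = -2 + 1 = -1)
Q(a, p) = -4 + a/p (Q(a, p) = 4/(-1) + a/p = 4*(-1) + a/p = -4 + a/p)
-229*Q(-7, -14) = -229*(-4 - 7/(-14)) = -229*(-4 - 7*(-1/14)) = -229*(-4 + ½) = -229*(-7/2) = 1603/2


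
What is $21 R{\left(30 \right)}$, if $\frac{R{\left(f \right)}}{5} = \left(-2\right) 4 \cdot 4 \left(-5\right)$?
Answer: $16800$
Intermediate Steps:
$R{\left(f \right)} = 800$ ($R{\left(f \right)} = 5 \left(-2\right) 4 \cdot 4 \left(-5\right) = 5 \left(\left(-8\right) \left(-20\right)\right) = 5 \cdot 160 = 800$)
$21 R{\left(30 \right)} = 21 \cdot 800 = 16800$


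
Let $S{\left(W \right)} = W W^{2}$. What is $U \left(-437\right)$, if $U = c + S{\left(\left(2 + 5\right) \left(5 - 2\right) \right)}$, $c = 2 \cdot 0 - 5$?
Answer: $-4044872$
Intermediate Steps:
$c = -5$ ($c = 0 - 5 = -5$)
$S{\left(W \right)} = W^{3}$
$U = 9256$ ($U = -5 + \left(\left(2 + 5\right) \left(5 - 2\right)\right)^{3} = -5 + \left(7 \cdot 3\right)^{3} = -5 + 21^{3} = -5 + 9261 = 9256$)
$U \left(-437\right) = 9256 \left(-437\right) = -4044872$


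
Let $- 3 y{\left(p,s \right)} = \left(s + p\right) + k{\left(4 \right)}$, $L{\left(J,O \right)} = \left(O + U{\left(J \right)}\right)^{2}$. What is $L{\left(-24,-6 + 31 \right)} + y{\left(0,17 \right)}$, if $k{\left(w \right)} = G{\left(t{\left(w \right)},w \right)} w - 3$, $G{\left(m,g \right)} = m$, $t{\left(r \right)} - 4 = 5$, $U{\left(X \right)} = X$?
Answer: $- \frac{47}{3} \approx -15.667$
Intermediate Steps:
$t{\left(r \right)} = 9$ ($t{\left(r \right)} = 4 + 5 = 9$)
$L{\left(J,O \right)} = \left(J + O\right)^{2}$ ($L{\left(J,O \right)} = \left(O + J\right)^{2} = \left(J + O\right)^{2}$)
$k{\left(w \right)} = -3 + 9 w$ ($k{\left(w \right)} = 9 w - 3 = -3 + 9 w$)
$y{\left(p,s \right)} = -11 - \frac{p}{3} - \frac{s}{3}$ ($y{\left(p,s \right)} = - \frac{\left(s + p\right) + \left(-3 + 9 \cdot 4\right)}{3} = - \frac{\left(p + s\right) + \left(-3 + 36\right)}{3} = - \frac{\left(p + s\right) + 33}{3} = - \frac{33 + p + s}{3} = -11 - \frac{p}{3} - \frac{s}{3}$)
$L{\left(-24,-6 + 31 \right)} + y{\left(0,17 \right)} = \left(-24 + \left(-6 + 31\right)\right)^{2} - \frac{50}{3} = \left(-24 + 25\right)^{2} - \frac{50}{3} = 1^{2} - \frac{50}{3} = 1 - \frac{50}{3} = - \frac{47}{3}$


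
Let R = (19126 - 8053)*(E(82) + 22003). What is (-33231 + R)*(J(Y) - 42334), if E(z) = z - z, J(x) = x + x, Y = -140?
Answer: -10381025572632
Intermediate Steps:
J(x) = 2*x
E(z) = 0
R = 243639219 (R = (19126 - 8053)*(0 + 22003) = 11073*22003 = 243639219)
(-33231 + R)*(J(Y) - 42334) = (-33231 + 243639219)*(2*(-140) - 42334) = 243605988*(-280 - 42334) = 243605988*(-42614) = -10381025572632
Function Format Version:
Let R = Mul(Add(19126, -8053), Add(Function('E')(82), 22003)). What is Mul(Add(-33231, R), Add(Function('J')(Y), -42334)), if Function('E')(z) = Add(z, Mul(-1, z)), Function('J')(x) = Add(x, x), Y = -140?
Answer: -10381025572632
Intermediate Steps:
Function('J')(x) = Mul(2, x)
Function('E')(z) = 0
R = 243639219 (R = Mul(Add(19126, -8053), Add(0, 22003)) = Mul(11073, 22003) = 243639219)
Mul(Add(-33231, R), Add(Function('J')(Y), -42334)) = Mul(Add(-33231, 243639219), Add(Mul(2, -140), -42334)) = Mul(243605988, Add(-280, -42334)) = Mul(243605988, -42614) = -10381025572632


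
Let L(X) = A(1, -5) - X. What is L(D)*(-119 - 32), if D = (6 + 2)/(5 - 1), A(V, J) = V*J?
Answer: 1057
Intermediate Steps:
A(V, J) = J*V
D = 2 (D = 8/4 = 8*(1/4) = 2)
L(X) = -5 - X (L(X) = -5*1 - X = -5 - X)
L(D)*(-119 - 32) = (-5 - 1*2)*(-119 - 32) = (-5 - 2)*(-151) = -7*(-151) = 1057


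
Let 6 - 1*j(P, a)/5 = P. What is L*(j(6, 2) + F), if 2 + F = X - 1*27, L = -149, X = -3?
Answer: 4768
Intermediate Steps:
j(P, a) = 30 - 5*P
F = -32 (F = -2 + (-3 - 1*27) = -2 + (-3 - 27) = -2 - 30 = -32)
L*(j(6, 2) + F) = -149*((30 - 5*6) - 32) = -149*((30 - 30) - 32) = -149*(0 - 32) = -149*(-32) = 4768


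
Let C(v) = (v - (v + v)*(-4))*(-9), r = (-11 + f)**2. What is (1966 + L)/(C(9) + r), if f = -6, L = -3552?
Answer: 793/220 ≈ 3.6045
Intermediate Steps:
r = 289 (r = (-11 - 6)**2 = (-17)**2 = 289)
C(v) = -81*v (C(v) = (v - 2*v*(-4))*(-9) = (v - (-8)*v)*(-9) = (v + 8*v)*(-9) = (9*v)*(-9) = -81*v)
(1966 + L)/(C(9) + r) = (1966 - 3552)/(-81*9 + 289) = -1586/(-729 + 289) = -1586/(-440) = -1586*(-1/440) = 793/220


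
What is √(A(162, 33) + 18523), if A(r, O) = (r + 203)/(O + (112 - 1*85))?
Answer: √667047/6 ≈ 136.12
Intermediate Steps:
A(r, O) = (203 + r)/(27 + O) (A(r, O) = (203 + r)/(O + (112 - 85)) = (203 + r)/(O + 27) = (203 + r)/(27 + O))
√(A(162, 33) + 18523) = √((203 + 162)/(27 + 33) + 18523) = √(365/60 + 18523) = √((1/60)*365 + 18523) = √(73/12 + 18523) = √(222349/12) = √667047/6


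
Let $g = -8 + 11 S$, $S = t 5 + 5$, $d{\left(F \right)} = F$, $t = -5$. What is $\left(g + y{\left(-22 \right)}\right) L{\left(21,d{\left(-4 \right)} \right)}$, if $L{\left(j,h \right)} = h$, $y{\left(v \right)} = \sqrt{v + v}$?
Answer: $912 - 8 i \sqrt{11} \approx 912.0 - 26.533 i$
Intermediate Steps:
$S = -20$ ($S = \left(-5\right) 5 + 5 = -25 + 5 = -20$)
$y{\left(v \right)} = \sqrt{2} \sqrt{v}$ ($y{\left(v \right)} = \sqrt{2 v} = \sqrt{2} \sqrt{v}$)
$g = -228$ ($g = -8 + 11 \left(-20\right) = -8 - 220 = -228$)
$\left(g + y{\left(-22 \right)}\right) L{\left(21,d{\left(-4 \right)} \right)} = \left(-228 + \sqrt{2} \sqrt{-22}\right) \left(-4\right) = \left(-228 + \sqrt{2} i \sqrt{22}\right) \left(-4\right) = \left(-228 + 2 i \sqrt{11}\right) \left(-4\right) = 912 - 8 i \sqrt{11}$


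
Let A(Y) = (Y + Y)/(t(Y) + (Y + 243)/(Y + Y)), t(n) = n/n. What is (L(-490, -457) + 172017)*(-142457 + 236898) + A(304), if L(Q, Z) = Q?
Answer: 18710054894749/1155 ≈ 1.6199e+10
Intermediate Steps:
t(n) = 1
A(Y) = 2*Y/(1 + (243 + Y)/(2*Y)) (A(Y) = (Y + Y)/(1 + (Y + 243)/(Y + Y)) = (2*Y)/(1 + (243 + Y)/((2*Y))) = (2*Y)/(1 + (243 + Y)*(1/(2*Y))) = (2*Y)/(1 + (243 + Y)/(2*Y)) = 2*Y/(1 + (243 + Y)/(2*Y)))
(L(-490, -457) + 172017)*(-142457 + 236898) + A(304) = (-490 + 172017)*(-142457 + 236898) + (4/3)*304²/(81 + 304) = 171527*94441 + (4/3)*92416/385 = 16199181407 + (4/3)*92416*(1/385) = 16199181407 + 369664/1155 = 18710054894749/1155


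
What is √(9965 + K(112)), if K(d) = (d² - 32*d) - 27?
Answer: √18898 ≈ 137.47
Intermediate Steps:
K(d) = -27 + d² - 32*d
√(9965 + K(112)) = √(9965 + (-27 + 112² - 32*112)) = √(9965 + (-27 + 12544 - 3584)) = √(9965 + 8933) = √18898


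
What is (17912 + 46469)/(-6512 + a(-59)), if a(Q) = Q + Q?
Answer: -64381/6630 ≈ -9.7106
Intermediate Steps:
a(Q) = 2*Q
(17912 + 46469)/(-6512 + a(-59)) = (17912 + 46469)/(-6512 + 2*(-59)) = 64381/(-6512 - 118) = 64381/(-6630) = 64381*(-1/6630) = -64381/6630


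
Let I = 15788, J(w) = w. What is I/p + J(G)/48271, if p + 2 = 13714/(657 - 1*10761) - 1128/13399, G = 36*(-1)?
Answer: -51588062015901324/11245168474745 ≈ -4587.6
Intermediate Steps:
G = -36
p = -232959095/67691748 (p = -2 + (13714/(657 - 1*10761) - 1128/13399) = -2 + (13714/(657 - 10761) - 1128*1/13399) = -2 + (13714/(-10104) - 1128/13399) = -2 + (13714*(-1/10104) - 1128/13399) = -2 + (-6857/5052 - 1128/13399) = -2 - 97575599/67691748 = -232959095/67691748 ≈ -3.4415)
I/p + J(G)/48271 = 15788/(-232959095/67691748) - 36/48271 = 15788*(-67691748/232959095) - 36*1/48271 = -1068717317424/232959095 - 36/48271 = -51588062015901324/11245168474745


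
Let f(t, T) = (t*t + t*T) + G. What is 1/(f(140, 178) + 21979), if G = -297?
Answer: 1/66202 ≈ 1.5105e-5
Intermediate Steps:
f(t, T) = -297 + t² + T*t (f(t, T) = (t*t + t*T) - 297 = (t² + T*t) - 297 = -297 + t² + T*t)
1/(f(140, 178) + 21979) = 1/((-297 + 140² + 178*140) + 21979) = 1/((-297 + 19600 + 24920) + 21979) = 1/(44223 + 21979) = 1/66202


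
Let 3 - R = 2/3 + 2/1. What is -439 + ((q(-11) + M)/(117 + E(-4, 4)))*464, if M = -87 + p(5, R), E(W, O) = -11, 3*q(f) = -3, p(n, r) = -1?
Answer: -43915/53 ≈ -828.58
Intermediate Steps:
R = ⅓ (R = 3 - (2/3 + 2/1) = 3 - (2*(⅓) + 2*1) = 3 - (⅔ + 2) = 3 - 1*8/3 = 3 - 8/3 = ⅓ ≈ 0.33333)
q(f) = -1 (q(f) = (⅓)*(-3) = -1)
M = -88 (M = -87 - 1 = -88)
-439 + ((q(-11) + M)/(117 + E(-4, 4)))*464 = -439 + ((-1 - 88)/(117 - 11))*464 = -439 - 89/106*464 = -439 - 20648/53 = -43915/53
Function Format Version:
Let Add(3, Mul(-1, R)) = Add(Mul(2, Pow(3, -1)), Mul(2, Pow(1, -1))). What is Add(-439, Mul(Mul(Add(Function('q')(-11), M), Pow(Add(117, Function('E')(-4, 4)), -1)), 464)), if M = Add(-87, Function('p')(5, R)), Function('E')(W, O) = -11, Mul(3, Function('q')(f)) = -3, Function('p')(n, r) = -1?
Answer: Rational(-43915, 53) ≈ -828.58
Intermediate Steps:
R = Rational(1, 3) (R = Add(3, Mul(-1, Add(Mul(2, Pow(3, -1)), Mul(2, Pow(1, -1))))) = Add(3, Mul(-1, Add(Mul(2, Rational(1, 3)), Mul(2, 1)))) = Add(3, Mul(-1, Add(Rational(2, 3), 2))) = Add(3, Mul(-1, Rational(8, 3))) = Add(3, Rational(-8, 3)) = Rational(1, 3) ≈ 0.33333)
Function('q')(f) = -1 (Function('q')(f) = Mul(Rational(1, 3), -3) = -1)
M = -88 (M = Add(-87, -1) = -88)
Add(-439, Mul(Mul(Add(Function('q')(-11), M), Pow(Add(117, Function('E')(-4, 4)), -1)), 464)) = Add(-439, Mul(Mul(Add(-1, -88), Pow(Add(117, -11), -1)), 464)) = Add(-439, Mul(Mul(-89, Pow(106, -1)), 464)) = Add(-439, Mul(Mul(-89, Rational(1, 106)), 464)) = Add(-439, Mul(Rational(-89, 106), 464)) = Add(-439, Rational(-20648, 53)) = Rational(-43915, 53)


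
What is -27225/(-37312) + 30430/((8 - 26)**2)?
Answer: 26005115/274752 ≈ 94.649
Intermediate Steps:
-27225/(-37312) + 30430/((8 - 26)**2) = -27225*(-1/37312) + 30430/((-18)**2) = 2475/3392 + 30430/324 = 2475/3392 + 30430*(1/324) = 2475/3392 + 15215/162 = 26005115/274752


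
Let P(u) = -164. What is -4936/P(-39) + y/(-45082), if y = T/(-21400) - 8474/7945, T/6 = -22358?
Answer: 472927260718567/15713202616300 ≈ 30.097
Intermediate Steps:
T = -134148 (T = 6*(-22358) = -134148)
y = 44223113/8501150 (y = -134148/(-21400) - 8474/7945 = -134148*(-1/21400) - 8474*1/7945 = 33537/5350 - 8474/7945 = 44223113/8501150 ≈ 5.2020)
-4936/P(-39) + y/(-45082) = -4936/(-164) + (44223113/8501150)/(-45082) = -4936*(-1/164) + (44223113/8501150)*(-1/45082) = 1234/41 - 44223113/383248844300 = 472927260718567/15713202616300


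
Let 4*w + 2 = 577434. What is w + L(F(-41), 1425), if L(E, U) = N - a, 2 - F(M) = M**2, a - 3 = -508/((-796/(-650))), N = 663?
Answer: 28941132/199 ≈ 1.4543e+5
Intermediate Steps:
a = -81953/199 (a = 3 - 508/((-796/(-650))) = 3 - 508/((-796*(-1/650))) = 3 - 508/398/325 = 3 - 508*325/398 = 3 - 82550/199 = -81953/199 ≈ -411.82)
F(M) = 2 - M**2
L(E, U) = 213890/199 (L(E, U) = 663 - 1*(-81953/199) = 663 + 81953/199 = 213890/199)
w = 144358 (w = -1/2 + (1/4)*577434 = -1/2 + 288717/2 = 144358)
w + L(F(-41), 1425) = 144358 + 213890/199 = 28941132/199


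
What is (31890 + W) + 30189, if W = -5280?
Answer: 56799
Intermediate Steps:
(31890 + W) + 30189 = (31890 - 5280) + 30189 = 26610 + 30189 = 56799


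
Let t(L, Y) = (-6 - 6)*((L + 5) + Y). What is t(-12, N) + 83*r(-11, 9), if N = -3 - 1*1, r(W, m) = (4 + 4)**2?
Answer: 5444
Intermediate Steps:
r(W, m) = 64 (r(W, m) = 8**2 = 64)
N = -4 (N = -3 - 1 = -4)
t(L, Y) = -60 - 12*L - 12*Y (t(L, Y) = -12*((5 + L) + Y) = -12*(5 + L + Y) = -60 - 12*L - 12*Y)
t(-12, N) + 83*r(-11, 9) = (-60 - 12*(-12) - 12*(-4)) + 83*64 = (-60 + 144 + 48) + 5312 = 132 + 5312 = 5444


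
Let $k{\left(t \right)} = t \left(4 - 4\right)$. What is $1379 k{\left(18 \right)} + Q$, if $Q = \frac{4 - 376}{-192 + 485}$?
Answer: $- \frac{372}{293} \approx -1.2696$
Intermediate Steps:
$k{\left(t \right)} = 0$ ($k{\left(t \right)} = t 0 = 0$)
$Q = - \frac{372}{293} \approx -1.2696$
$1379 k{\left(18 \right)} + Q = 1379 \cdot 0 - \frac{372}{293} = 0 - \frac{372}{293} = - \frac{372}{293}$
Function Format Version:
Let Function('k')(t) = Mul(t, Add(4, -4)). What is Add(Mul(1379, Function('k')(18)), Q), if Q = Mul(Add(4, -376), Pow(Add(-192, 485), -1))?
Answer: Rational(-372, 293) ≈ -1.2696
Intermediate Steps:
Function('k')(t) = 0 (Function('k')(t) = Mul(t, 0) = 0)
Q = Rational(-372, 293) (Q = Mul(-372, Pow(293, -1)) = Mul(-372, Rational(1, 293)) = Rational(-372, 293) ≈ -1.2696)
Add(Mul(1379, Function('k')(18)), Q) = Add(Mul(1379, 0), Rational(-372, 293)) = Add(0, Rational(-372, 293)) = Rational(-372, 293)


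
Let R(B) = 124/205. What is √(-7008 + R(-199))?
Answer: 2*I*√73621445/205 ≈ 83.71*I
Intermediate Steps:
R(B) = 124/205 (R(B) = 124*(1/205) = 124/205)
√(-7008 + R(-199)) = √(-7008 + 124/205) = √(-1436516/205) = 2*I*√73621445/205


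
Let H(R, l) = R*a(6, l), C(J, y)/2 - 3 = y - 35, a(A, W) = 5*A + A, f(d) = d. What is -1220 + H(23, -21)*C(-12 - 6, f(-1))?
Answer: -55868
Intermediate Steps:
a(A, W) = 6*A
C(J, y) = -64 + 2*y (C(J, y) = 6 + 2*(y - 35) = 6 + 2*(-35 + y) = 6 + (-70 + 2*y) = -64 + 2*y)
H(R, l) = 36*R (H(R, l) = R*(6*6) = R*36 = 36*R)
-1220 + H(23, -21)*C(-12 - 6, f(-1)) = -1220 + (36*23)*(-64 + 2*(-1)) = -1220 + 828*(-64 - 2) = -1220 + 828*(-66) = -1220 - 54648 = -55868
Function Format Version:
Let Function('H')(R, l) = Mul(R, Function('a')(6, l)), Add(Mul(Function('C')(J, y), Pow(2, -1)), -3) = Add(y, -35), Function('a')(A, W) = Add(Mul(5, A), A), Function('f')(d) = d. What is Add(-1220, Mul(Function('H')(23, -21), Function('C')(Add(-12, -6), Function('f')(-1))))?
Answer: -55868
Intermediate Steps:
Function('a')(A, W) = Mul(6, A)
Function('C')(J, y) = Add(-64, Mul(2, y)) (Function('C')(J, y) = Add(6, Mul(2, Add(y, -35))) = Add(6, Mul(2, Add(-35, y))) = Add(6, Add(-70, Mul(2, y))) = Add(-64, Mul(2, y)))
Function('H')(R, l) = Mul(36, R) (Function('H')(R, l) = Mul(R, Mul(6, 6)) = Mul(R, 36) = Mul(36, R))
Add(-1220, Mul(Function('H')(23, -21), Function('C')(Add(-12, -6), Function('f')(-1)))) = Add(-1220, Mul(Mul(36, 23), Add(-64, Mul(2, -1)))) = Add(-1220, Mul(828, Add(-64, -2))) = Add(-1220, Mul(828, -66)) = Add(-1220, -54648) = -55868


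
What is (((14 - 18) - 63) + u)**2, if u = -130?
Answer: 38809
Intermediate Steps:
(((14 - 18) - 63) + u)**2 = (((14 - 18) - 63) - 130)**2 = ((-4 - 63) - 130)**2 = (-67 - 130)**2 = (-197)**2 = 38809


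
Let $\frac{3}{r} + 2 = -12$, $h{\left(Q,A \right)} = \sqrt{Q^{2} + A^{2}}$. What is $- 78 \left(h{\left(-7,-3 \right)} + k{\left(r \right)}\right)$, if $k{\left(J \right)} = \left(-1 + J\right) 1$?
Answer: $\frac{663}{7} - 78 \sqrt{58} \approx -499.32$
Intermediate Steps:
$h{\left(Q,A \right)} = \sqrt{A^{2} + Q^{2}}$
$r = - \frac{3}{14}$ ($r = \frac{3}{-2 - 12} = \frac{3}{-14} = 3 \left(- \frac{1}{14}\right) = - \frac{3}{14} \approx -0.21429$)
$k{\left(J \right)} = -1 + J$
$- 78 \left(h{\left(-7,-3 \right)} + k{\left(r \right)}\right) = - 78 \left(\sqrt{\left(-3\right)^{2} + \left(-7\right)^{2}} - \frac{17}{14}\right) = - 78 \left(\sqrt{9 + 49} - \frac{17}{14}\right) = - 78 \left(\sqrt{58} - \frac{17}{14}\right) = - 78 \left(- \frac{17}{14} + \sqrt{58}\right) = \frac{663}{7} - 78 \sqrt{58}$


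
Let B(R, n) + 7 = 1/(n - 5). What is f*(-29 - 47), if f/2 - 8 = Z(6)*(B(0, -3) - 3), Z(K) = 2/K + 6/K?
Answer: 836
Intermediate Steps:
Z(K) = 8/K
B(R, n) = -7 + 1/(-5 + n) (B(R, n) = -7 + 1/(n - 5) = -7 + 1/(-5 + n))
f = -11 (f = 16 + 2*((8/6)*((36 - 7*(-3))/(-5 - 3) - 3)) = 16 + 2*((8*(1/6))*((36 + 21)/(-8) - 3)) = 16 + 2*(4*(-1/8*57 - 3)/3) = 16 + 2*(4*(-57/8 - 3)/3) = 16 + 2*((4/3)*(-81/8)) = 16 + 2*(-27/2) = 16 - 27 = -11)
f*(-29 - 47) = -11*(-29 - 47) = -11*(-76) = 836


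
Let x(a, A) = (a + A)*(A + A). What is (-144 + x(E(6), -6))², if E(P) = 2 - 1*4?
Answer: 2304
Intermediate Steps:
E(P) = -2 (E(P) = 2 - 4 = -2)
x(a, A) = 2*A*(A + a) (x(a, A) = (A + a)*(2*A) = 2*A*(A + a))
(-144 + x(E(6), -6))² = (-144 + 2*(-6)*(-6 - 2))² = (-144 + 2*(-6)*(-8))² = (-144 + 96)² = (-48)² = 2304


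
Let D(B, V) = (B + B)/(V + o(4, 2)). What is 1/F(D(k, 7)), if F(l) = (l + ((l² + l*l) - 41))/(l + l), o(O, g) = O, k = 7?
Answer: -308/4415 ≈ -0.069762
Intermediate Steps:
D(B, V) = 2*B/(4 + V) (D(B, V) = (B + B)/(V + 4) = (2*B)/(4 + V) = 2*B/(4 + V))
F(l) = (-41 + l + 2*l²)/(2*l) (F(l) = (l + ((l² + l²) - 41))/((2*l)) = (l + (2*l² - 41))*(1/(2*l)) = (l + (-41 + 2*l²))*(1/(2*l)) = (-41 + l + 2*l²)*(1/(2*l)) = (-41 + l + 2*l²)/(2*l))
1/F(D(k, 7)) = 1/(½ + 2*7/(4 + 7) - 41/(2*(2*7/(4 + 7)))) = 1/(½ + 2*7/11 - 41/(2*(2*7/11))) = 1/(½ + 2*7*(1/11) - 41/(2*(2*7*(1/11)))) = 1/(½ + 14/11 - 41/(2*14/11)) = 1/(½ + 14/11 - 41/2*11/14) = 1/(½ + 14/11 - 451/28) = 1/(-4415/308) = -308/4415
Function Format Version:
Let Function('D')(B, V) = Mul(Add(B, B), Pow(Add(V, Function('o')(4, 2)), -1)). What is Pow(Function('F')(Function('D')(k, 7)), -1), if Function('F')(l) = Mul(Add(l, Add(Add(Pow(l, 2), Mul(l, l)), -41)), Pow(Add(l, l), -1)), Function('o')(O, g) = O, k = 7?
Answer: Rational(-308, 4415) ≈ -0.069762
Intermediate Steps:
Function('D')(B, V) = Mul(2, B, Pow(Add(4, V), -1)) (Function('D')(B, V) = Mul(Add(B, B), Pow(Add(V, 4), -1)) = Mul(Mul(2, B), Pow(Add(4, V), -1)) = Mul(2, B, Pow(Add(4, V), -1)))
Function('F')(l) = Mul(Rational(1, 2), Pow(l, -1), Add(-41, l, Mul(2, Pow(l, 2)))) (Function('F')(l) = Mul(Add(l, Add(Add(Pow(l, 2), Pow(l, 2)), -41)), Pow(Mul(2, l), -1)) = Mul(Add(l, Add(Mul(2, Pow(l, 2)), -41)), Mul(Rational(1, 2), Pow(l, -1))) = Mul(Add(l, Add(-41, Mul(2, Pow(l, 2)))), Mul(Rational(1, 2), Pow(l, -1))) = Mul(Add(-41, l, Mul(2, Pow(l, 2))), Mul(Rational(1, 2), Pow(l, -1))) = Mul(Rational(1, 2), Pow(l, -1), Add(-41, l, Mul(2, Pow(l, 2)))))
Pow(Function('F')(Function('D')(k, 7)), -1) = Pow(Add(Rational(1, 2), Mul(2, 7, Pow(Add(4, 7), -1)), Mul(Rational(-41, 2), Pow(Mul(2, 7, Pow(Add(4, 7), -1)), -1))), -1) = Pow(Add(Rational(1, 2), Mul(2, 7, Pow(11, -1)), Mul(Rational(-41, 2), Pow(Mul(2, 7, Pow(11, -1)), -1))), -1) = Pow(Add(Rational(1, 2), Mul(2, 7, Rational(1, 11)), Mul(Rational(-41, 2), Pow(Mul(2, 7, Rational(1, 11)), -1))), -1) = Pow(Add(Rational(1, 2), Rational(14, 11), Mul(Rational(-41, 2), Pow(Rational(14, 11), -1))), -1) = Pow(Add(Rational(1, 2), Rational(14, 11), Mul(Rational(-41, 2), Rational(11, 14))), -1) = Pow(Add(Rational(1, 2), Rational(14, 11), Rational(-451, 28)), -1) = Pow(Rational(-4415, 308), -1) = Rational(-308, 4415)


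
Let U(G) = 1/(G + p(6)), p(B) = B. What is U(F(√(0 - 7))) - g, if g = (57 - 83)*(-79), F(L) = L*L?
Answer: -2055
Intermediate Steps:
F(L) = L²
g = 2054 (g = -26*(-79) = 2054)
U(G) = 1/(6 + G) (U(G) = 1/(G + 6) = 1/(6 + G))
U(F(√(0 - 7))) - g = 1/(6 + (√(0 - 7))²) - 1*2054 = 1/(6 + (√(-7))²) - 2054 = 1/(6 + (I*√7)²) - 2054 = 1/(6 - 7) - 2054 = 1/(-1) - 2054 = -1 - 2054 = -2055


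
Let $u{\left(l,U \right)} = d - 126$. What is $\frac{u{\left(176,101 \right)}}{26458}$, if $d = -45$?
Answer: $- \frac{171}{26458} \approx -0.0064631$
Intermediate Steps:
$u{\left(l,U \right)} = -171$ ($u{\left(l,U \right)} = -45 - 126 = -171$)
$\frac{u{\left(176,101 \right)}}{26458} = - \frac{171}{26458}$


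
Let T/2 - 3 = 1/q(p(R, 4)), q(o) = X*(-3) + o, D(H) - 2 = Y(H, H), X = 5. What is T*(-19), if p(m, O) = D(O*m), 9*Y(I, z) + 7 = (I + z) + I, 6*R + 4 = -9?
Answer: -2793/25 ≈ -111.72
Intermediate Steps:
R = -13/6 (R = -⅔ + (⅙)*(-9) = -⅔ - 3/2 = -13/6 ≈ -2.1667)
Y(I, z) = -7/9 + z/9 + 2*I/9 (Y(I, z) = -7/9 + ((I + z) + I)/9 = -7/9 + (z + 2*I)/9 = -7/9 + (z/9 + 2*I/9) = -7/9 + z/9 + 2*I/9)
D(H) = 11/9 + H/3 (D(H) = 2 + (-7/9 + H/9 + 2*H/9) = 2 + (-7/9 + H/3) = 11/9 + H/3)
p(m, O) = 11/9 + O*m/3 (p(m, O) = 11/9 + (O*m)/3 = 11/9 + O*m/3)
q(o) = -15 + o (q(o) = 5*(-3) + o = -15 + o)
T = 147/25 (T = 6 + 2/(-15 + (11/9 + (⅓)*4*(-13/6))) = 6 + 2/(-15 + (11/9 - 26/9)) = 6 + 2/(-15 - 5/3) = 6 + 2/(-50/3) = 6 + 2*(-3/50) = 6 - 3/25 = 147/25 ≈ 5.8800)
T*(-19) = (147/25)*(-19) = -2793/25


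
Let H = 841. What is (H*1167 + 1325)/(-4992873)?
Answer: -982772/4992873 ≈ -0.19684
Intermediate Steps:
(H*1167 + 1325)/(-4992873) = (841*1167 + 1325)/(-4992873) = (981447 + 1325)*(-1/4992873) = 982772*(-1/4992873) = -982772/4992873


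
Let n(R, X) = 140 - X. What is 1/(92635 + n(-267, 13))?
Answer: 1/92762 ≈ 1.0780e-5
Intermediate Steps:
1/(92635 + n(-267, 13)) = 1/(92635 + (140 - 1*13)) = 1/(92635 + (140 - 13)) = 1/(92635 + 127) = 1/92762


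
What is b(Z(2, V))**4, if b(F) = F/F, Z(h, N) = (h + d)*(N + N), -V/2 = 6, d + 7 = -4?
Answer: 1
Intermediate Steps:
d = -11 (d = -7 - 4 = -11)
V = -12 (V = -2*6 = -12)
Z(h, N) = 2*N*(-11 + h) (Z(h, N) = (h - 11)*(N + N) = (-11 + h)*(2*N) = 2*N*(-11 + h))
b(F) = 1
b(Z(2, V))**4 = 1**4 = 1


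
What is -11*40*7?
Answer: -3080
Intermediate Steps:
-11*40*7 = -440*7 = -3080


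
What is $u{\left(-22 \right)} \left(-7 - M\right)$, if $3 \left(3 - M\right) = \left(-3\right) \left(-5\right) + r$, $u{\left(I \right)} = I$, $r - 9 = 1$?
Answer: $\frac{110}{3} \approx 36.667$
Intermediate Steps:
$r = 10$ ($r = 9 + 1 = 10$)
$M = - \frac{16}{3}$ ($M = 3 - \frac{\left(-3\right) \left(-5\right) + 10}{3} = 3 - \frac{15 + 10}{3} = 3 - \frac{25}{3} = - \frac{16}{3} \approx -5.3333$)
$u{\left(-22 \right)} \left(-7 - M\right) = - 22 \left(-7 - - \frac{16}{3}\right) = - 22 \left(-7 + \frac{16}{3}\right) = \left(-22\right) \left(- \frac{5}{3}\right) = \frac{110}{3}$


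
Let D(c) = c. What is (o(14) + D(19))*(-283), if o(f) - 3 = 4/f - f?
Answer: -16414/7 ≈ -2344.9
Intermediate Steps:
o(f) = 3 - f + 4/f (o(f) = 3 + (4/f - f) = 3 + (-f + 4/f) = 3 - f + 4/f)
(o(14) + D(19))*(-283) = ((3 - 1*14 + 4/14) + 19)*(-283) = ((3 - 14 + 4*(1/14)) + 19)*(-283) = ((3 - 14 + 2/7) + 19)*(-283) = (-75/7 + 19)*(-283) = (58/7)*(-283) = -16414/7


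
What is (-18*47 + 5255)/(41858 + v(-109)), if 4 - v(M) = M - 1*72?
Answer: 4409/42043 ≈ 0.10487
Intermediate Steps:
v(M) = 76 - M (v(M) = 4 - (M - 1*72) = 4 - (M - 72) = 4 - (-72 + M) = 4 + (72 - M) = 76 - M)
(-18*47 + 5255)/(41858 + v(-109)) = (-18*47 + 5255)/(41858 + (76 - 1*(-109))) = (-846 + 5255)/(41858 + (76 + 109)) = 4409/(41858 + 185) = 4409/42043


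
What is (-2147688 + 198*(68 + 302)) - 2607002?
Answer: -4681430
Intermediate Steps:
(-2147688 + 198*(68 + 302)) - 2607002 = (-2147688 + 198*370) - 2607002 = (-2147688 + 73260) - 2607002 = -2074428 - 2607002 = -4681430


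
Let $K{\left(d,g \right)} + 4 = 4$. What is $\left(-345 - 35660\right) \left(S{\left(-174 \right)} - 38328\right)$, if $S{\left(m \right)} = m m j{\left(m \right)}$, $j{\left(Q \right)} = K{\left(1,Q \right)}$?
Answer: $1379999640$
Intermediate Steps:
$K{\left(d,g \right)} = 0$ ($K{\left(d,g \right)} = -4 + 4 = 0$)
$j{\left(Q \right)} = 0$
$S{\left(m \right)} = 0$ ($S{\left(m \right)} = m m 0 = m^{2} \cdot 0 = 0$)
$\left(-345 - 35660\right) \left(S{\left(-174 \right)} - 38328\right) = \left(-345 - 35660\right) \left(0 - 38328\right) = \left(-36005\right) \left(-38328\right) = 1379999640$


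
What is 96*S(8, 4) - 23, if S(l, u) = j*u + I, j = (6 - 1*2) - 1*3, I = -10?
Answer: -599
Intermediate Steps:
j = 1 (j = (6 - 2) - 3 = 4 - 3 = 1)
S(l, u) = -10 + u (S(l, u) = 1*u - 10 = u - 10 = -10 + u)
96*S(8, 4) - 23 = 96*(-10 + 4) - 23 = 96*(-6) - 23 = -576 - 23 = -599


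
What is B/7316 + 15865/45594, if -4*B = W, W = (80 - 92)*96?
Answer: 32299853/83391426 ≈ 0.38733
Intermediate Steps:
W = -1152 (W = -12*96 = -1152)
B = 288 (B = -¼*(-1152) = 288)
B/7316 + 15865/45594 = 288/7316 + 15865/45594 = 288*(1/7316) + 15865*(1/45594) = 72/1829 + 15865/45594 = 32299853/83391426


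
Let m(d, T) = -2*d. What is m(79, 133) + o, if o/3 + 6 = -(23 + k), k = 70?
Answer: -455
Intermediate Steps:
o = -297 (o = -18 + 3*(-(23 + 70)) = -18 + 3*(-1*93) = -18 + 3*(-93) = -18 - 279 = -297)
m(79, 133) + o = -2*79 - 297 = -158 - 297 = -455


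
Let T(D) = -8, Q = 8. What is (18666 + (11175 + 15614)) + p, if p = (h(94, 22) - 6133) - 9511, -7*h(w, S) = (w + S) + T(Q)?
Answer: 208569/7 ≈ 29796.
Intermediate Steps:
h(w, S) = 8/7 - S/7 - w/7 (h(w, S) = -((w + S) - 8)/7 = -((S + w) - 8)/7 = -(-8 + S + w)/7 = 8/7 - S/7 - w/7)
p = -109616/7 (p = ((8/7 - 1/7*22 - 1/7*94) - 6133) - 9511 = ((8/7 - 22/7 - 94/7) - 6133) - 9511 = (-108/7 - 6133) - 9511 = -43039/7 - 9511 = -109616/7 ≈ -15659.)
(18666 + (11175 + 15614)) + p = (18666 + (11175 + 15614)) - 109616/7 = (18666 + 26789) - 109616/7 = 45455 - 109616/7 = 208569/7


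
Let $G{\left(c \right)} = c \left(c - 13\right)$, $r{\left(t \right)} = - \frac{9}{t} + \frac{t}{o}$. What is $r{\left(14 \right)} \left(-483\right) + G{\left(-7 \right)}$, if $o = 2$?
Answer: $- \frac{5861}{2} \approx -2930.5$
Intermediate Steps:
$r{\left(t \right)} = \frac{t}{2} - \frac{9}{t}$ ($r{\left(t \right)} = - \frac{9}{t} + \frac{t}{2} = \frac{t}{2} - \frac{9}{t}$)
$G{\left(c \right)} = c \left(-13 + c\right)$
$r{\left(14 \right)} \left(-483\right) + G{\left(-7 \right)} = \left(\frac{1}{2} \cdot 14 - \frac{9}{14}\right) \left(-483\right) - 7 \left(-13 - 7\right) = \left(7 - \frac{9}{14}\right) \left(-483\right) - -140 = \left(7 - \frac{9}{14}\right) \left(-483\right) + 140 = \frac{89}{14} \left(-483\right) + 140 = - \frac{6141}{2} + 140 = - \frac{5861}{2}$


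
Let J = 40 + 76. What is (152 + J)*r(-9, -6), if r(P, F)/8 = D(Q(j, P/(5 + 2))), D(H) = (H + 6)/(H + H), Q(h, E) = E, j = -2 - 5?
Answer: -11792/3 ≈ -3930.7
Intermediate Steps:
J = 116
j = -7
D(H) = (6 + H)/(2*H) (D(H) = (6 + H)/((2*H)) = (6 + H)*(1/(2*H)) = (6 + H)/(2*H))
r(P, F) = 28*(6 + P/7)/P (r(P, F) = 8*((6 + P/(5 + 2))/(2*((P/(5 + 2))))) = 8*((6 + P/7)/(2*((P/7)))) = 8*((7/P)*(6 + P/7)/2) = 8*(7*(6 + P/7)/(2*P)) = 28*(6 + P/7)/P)
(152 + J)*r(-9, -6) = (152 + 116)*(4 + 168/(-9)) = 268*(4 + 168*(-⅑)) = 268*(4 - 56/3) = 268*(-44/3) = -11792/3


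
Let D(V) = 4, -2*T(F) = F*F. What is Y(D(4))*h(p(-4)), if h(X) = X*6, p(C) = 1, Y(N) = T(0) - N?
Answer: -24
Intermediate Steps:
T(F) = -F²/2 (T(F) = -F*F/2 = -F²/2)
Y(N) = -N (Y(N) = -½*0² - N = -½*0 - N = 0 - N = -N)
h(X) = 6*X
Y(D(4))*h(p(-4)) = (-1*4)*(6*1) = -4*6 = -24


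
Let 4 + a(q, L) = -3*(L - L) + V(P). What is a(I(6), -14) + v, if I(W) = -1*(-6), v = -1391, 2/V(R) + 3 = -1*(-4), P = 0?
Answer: -1393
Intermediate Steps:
V(R) = 2 (V(R) = 2/(-3 - 1*(-4)) = 2/(-3 + 4) = 2/1 = 2*1 = 2)
I(W) = 6
a(q, L) = -2 (a(q, L) = -4 + (-3*(L - L) + 2) = -4 + (-3*0 + 2) = -4 + (0 + 2) = -4 + 2 = -2)
a(I(6), -14) + v = -2 - 1391 = -1393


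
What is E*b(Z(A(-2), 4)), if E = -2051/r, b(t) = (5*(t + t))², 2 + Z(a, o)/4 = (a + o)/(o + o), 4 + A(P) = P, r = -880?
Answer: 830655/44 ≈ 18879.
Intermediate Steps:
A(P) = -4 + P
Z(a, o) = -8 + 2*(a + o)/o (Z(a, o) = -8 + 4*((a + o)/(o + o)) = -8 + 4*((a + o)/((2*o))) = -8 + 4*((a + o)*(1/(2*o))) = -8 + 4*((a + o)/(2*o)) = -8 + 2*(a + o)/o)
b(t) = 100*t² (b(t) = (5*(2*t))² = (10*t)² = 100*t²)
E = 2051/880 (E = -2051/(-880) = -2051*(-1/880) = 2051/880 ≈ 2.3307)
E*b(Z(A(-2), 4)) = 2051*(100*(-6 + 2*(-4 - 2)/4)²)/880 = 2051*(100*(-6 + 2*(-6)*(¼))²)/880 = 2051*(100*(-6 - 3)²)/880 = 2051*(100*(-9)²)/880 = 2051*(100*81)/880 = (2051/880)*8100 = 830655/44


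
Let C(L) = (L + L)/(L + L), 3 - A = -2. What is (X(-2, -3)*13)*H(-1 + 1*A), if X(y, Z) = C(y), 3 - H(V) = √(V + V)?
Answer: 39 - 26*√2 ≈ 2.2304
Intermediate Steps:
A = 5 (A = 3 - 1*(-2) = 3 + 2 = 5)
H(V) = 3 - √2*√V (H(V) = 3 - √(V + V) = 3 - √(2*V) = 3 - √2*√V)
C(L) = 1 (C(L) = (2*L)/((2*L)) = (2*L)*(1/(2*L)) = 1)
X(y, Z) = 1
(X(-2, -3)*13)*H(-1 + 1*A) = (1*13)*(3 - √2*√(-1 + 1*5)) = 13*(3 - √2*√(-1 + 5)) = 13*(3 - √2*√4) = 13*(3 - 1*√2*2) = 13*(3 - 2*√2) = 39 - 26*√2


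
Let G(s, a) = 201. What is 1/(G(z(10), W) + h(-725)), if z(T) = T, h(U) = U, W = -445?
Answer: -1/524 ≈ -0.0019084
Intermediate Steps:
1/(G(z(10), W) + h(-725)) = 1/(201 - 725) = 1/(-524) = -1/524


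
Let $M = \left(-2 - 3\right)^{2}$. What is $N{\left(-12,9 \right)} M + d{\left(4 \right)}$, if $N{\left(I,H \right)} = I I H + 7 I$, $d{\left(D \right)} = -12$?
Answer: $30288$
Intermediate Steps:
$M = 25$ ($M = \left(-5\right)^{2} = 25$)
$N{\left(I,H \right)} = 7 I + H I^{2}$ ($N{\left(I,H \right)} = I^{2} H + 7 I = H I^{2} + 7 I = 7 I + H I^{2}$)
$N{\left(-12,9 \right)} M + d{\left(4 \right)} = - 12 \left(7 + 9 \left(-12\right)\right) 25 - 12 = - 12 \left(7 - 108\right) 25 - 12 = \left(-12\right) \left(-101\right) 25 - 12 = 1212 \cdot 25 - 12 = 30300 - 12 = 30288$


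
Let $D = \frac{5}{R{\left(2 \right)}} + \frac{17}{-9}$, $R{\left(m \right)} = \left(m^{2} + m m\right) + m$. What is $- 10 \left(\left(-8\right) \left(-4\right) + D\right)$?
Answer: $- \frac{2755}{9} \approx -306.11$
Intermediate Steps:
$R{\left(m \right)} = m + 2 m^{2}$ ($R{\left(m \right)} = \left(m^{2} + m^{2}\right) + m = 2 m^{2} + m = m + 2 m^{2}$)
$D = - \frac{25}{18}$ ($D = \frac{5}{2 \left(1 + 2 \cdot 2\right)} + \frac{17}{-9} = \frac{5}{2 \left(1 + 4\right)} + 17 \left(- \frac{1}{9}\right) = \frac{5}{2 \cdot 5} - \frac{17}{9} = \frac{5}{10} - \frac{17}{9} = 5 \cdot \frac{1}{10} - \frac{17}{9} = \frac{1}{2} - \frac{17}{9} = - \frac{25}{18} \approx -1.3889$)
$- 10 \left(\left(-8\right) \left(-4\right) + D\right) = - 10 \left(\left(-8\right) \left(-4\right) - \frac{25}{18}\right) = - 10 \left(32 - \frac{25}{18}\right) = \left(-10\right) \frac{551}{18} = - \frac{2755}{9}$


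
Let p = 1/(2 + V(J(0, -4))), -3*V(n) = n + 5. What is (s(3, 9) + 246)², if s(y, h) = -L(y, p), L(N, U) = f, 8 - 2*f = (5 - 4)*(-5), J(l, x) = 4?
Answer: 229441/4 ≈ 57360.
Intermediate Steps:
V(n) = -5/3 - n/3 (V(n) = -(n + 5)/3 = -(5 + n)/3 = -5/3 - n/3)
p = -1 (p = 1/(2 + (-5/3 - ⅓*4)) = 1/(2 + (-5/3 - 4/3)) = 1/(2 - 3) = 1/(-1) = -1)
f = 13/2 (f = 4 - (5 - 4)*(-5)/2 = 4 - (-5)/2 = 4 - ½*(-5) = 4 + 5/2 = 13/2 ≈ 6.5000)
L(N, U) = 13/2
s(y, h) = -13/2 (s(y, h) = -1*13/2 = -13/2)
(s(3, 9) + 246)² = (-13/2 + 246)² = (479/2)² = 229441/4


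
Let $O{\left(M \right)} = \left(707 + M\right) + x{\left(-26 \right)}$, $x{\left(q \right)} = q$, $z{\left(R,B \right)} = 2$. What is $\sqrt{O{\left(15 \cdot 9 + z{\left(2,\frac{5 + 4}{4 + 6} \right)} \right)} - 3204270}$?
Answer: $2 i \sqrt{800863} \approx 1789.8 i$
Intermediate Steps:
$O{\left(M \right)} = 681 + M$ ($O{\left(M \right)} = \left(707 + M\right) - 26 = 681 + M$)
$\sqrt{O{\left(15 \cdot 9 + z{\left(2,\frac{5 + 4}{4 + 6} \right)} \right)} - 3204270} = \sqrt{\left(681 + \left(15 \cdot 9 + 2\right)\right) - 3204270} = \sqrt{\left(681 + \left(135 + 2\right)\right) - 3204270} = \sqrt{\left(681 + 137\right) - 3204270} = \sqrt{818 - 3204270} = \sqrt{-3203452} = 2 i \sqrt{800863}$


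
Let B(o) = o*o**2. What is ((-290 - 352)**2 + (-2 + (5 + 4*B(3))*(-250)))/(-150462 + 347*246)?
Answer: -95978/16275 ≈ -5.8973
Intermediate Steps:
B(o) = o**3
((-290 - 352)**2 + (-2 + (5 + 4*B(3))*(-250)))/(-150462 + 347*246) = ((-290 - 352)**2 + (-2 + (5 + 4*3**3)*(-250)))/(-150462 + 347*246) = ((-642)**2 + (-2 + (5 + 4*27)*(-250)))/(-150462 + 85362) = (412164 + (-2 + (5 + 108)*(-250)))/(-65100) = (412164 + (-2 + 113*(-250)))*(-1/65100) = (412164 + (-2 - 28250))*(-1/65100) = (412164 - 28252)*(-1/65100) = 383912*(-1/65100) = -95978/16275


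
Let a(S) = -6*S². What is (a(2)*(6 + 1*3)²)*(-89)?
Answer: 173016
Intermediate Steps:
(a(2)*(6 + 1*3)²)*(-89) = ((-6*2²)*(6 + 1*3)²)*(-89) = ((-6*4)*(6 + 3)²)*(-89) = -24*9²*(-89) = -24*81*(-89) = -1944*(-89) = 173016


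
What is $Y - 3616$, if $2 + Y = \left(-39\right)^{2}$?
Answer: $-2097$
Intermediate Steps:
$Y = 1519$ ($Y = -2 + \left(-39\right)^{2} = -2 + 1521 = 1519$)
$Y - 3616 = 1519 - 3616 = -2097$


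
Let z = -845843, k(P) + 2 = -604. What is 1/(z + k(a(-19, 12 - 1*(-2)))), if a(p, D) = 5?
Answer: -1/846449 ≈ -1.1814e-6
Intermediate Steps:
k(P) = -606 (k(P) = -2 - 604 = -606)
1/(z + k(a(-19, 12 - 1*(-2)))) = 1/(-845843 - 606) = 1/(-846449) = -1/846449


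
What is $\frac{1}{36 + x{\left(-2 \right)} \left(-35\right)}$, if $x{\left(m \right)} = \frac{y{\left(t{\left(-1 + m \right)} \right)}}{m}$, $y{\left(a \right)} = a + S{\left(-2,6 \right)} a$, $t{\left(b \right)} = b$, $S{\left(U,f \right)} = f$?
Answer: $- \frac{2}{663} \approx -0.0030166$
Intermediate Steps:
$y{\left(a \right)} = 7 a$ ($y{\left(a \right)} = a + 6 a = 7 a$)
$x{\left(m \right)} = \frac{-7 + 7 m}{m}$ ($x{\left(m \right)} = \frac{7 \left(-1 + m\right)}{m} = \frac{-7 + 7 m}{m}$)
$\frac{1}{36 + x{\left(-2 \right)} \left(-35\right)} = \frac{1}{36 + \left(7 - \frac{7}{-2}\right) \left(-35\right)} = \frac{1}{36 + \left(7 - - \frac{7}{2}\right) \left(-35\right)} = \frac{1}{36 + \left(7 + \frac{7}{2}\right) \left(-35\right)} = \frac{1}{36 + \frac{21}{2} \left(-35\right)} = \frac{1}{36 - \frac{735}{2}} = \frac{1}{- \frac{663}{2}} = - \frac{2}{663}$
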